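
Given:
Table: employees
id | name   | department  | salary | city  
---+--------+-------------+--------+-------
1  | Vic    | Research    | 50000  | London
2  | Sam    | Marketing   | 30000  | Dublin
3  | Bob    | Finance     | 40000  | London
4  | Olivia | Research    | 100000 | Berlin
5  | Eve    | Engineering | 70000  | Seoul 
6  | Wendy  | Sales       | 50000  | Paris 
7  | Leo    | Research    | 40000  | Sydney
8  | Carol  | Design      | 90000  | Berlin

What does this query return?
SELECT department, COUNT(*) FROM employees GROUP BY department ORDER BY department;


Assigning each row to its department group:
  Vic -> Research
  Sam -> Marketing
  Bob -> Finance
  Olivia -> Research
  Eve -> Engineering
  Wendy -> Sales
  Leo -> Research
  Carol -> Design


6 groups:
Design, 1
Engineering, 1
Finance, 1
Marketing, 1
Research, 3
Sales, 1


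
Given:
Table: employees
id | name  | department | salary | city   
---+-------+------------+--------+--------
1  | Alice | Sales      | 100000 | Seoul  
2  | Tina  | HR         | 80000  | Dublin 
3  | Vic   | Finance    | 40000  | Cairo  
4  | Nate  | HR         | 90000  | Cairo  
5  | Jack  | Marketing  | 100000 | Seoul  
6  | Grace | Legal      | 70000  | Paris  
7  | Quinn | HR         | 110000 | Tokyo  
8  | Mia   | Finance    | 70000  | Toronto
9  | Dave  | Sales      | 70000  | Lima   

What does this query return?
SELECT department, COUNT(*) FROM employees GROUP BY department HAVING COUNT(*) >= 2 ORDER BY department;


Groups with count >= 2:
  Finance: 2 -> PASS
  HR: 3 -> PASS
  Sales: 2 -> PASS
  Legal: 1 -> filtered out
  Marketing: 1 -> filtered out


3 groups:
Finance, 2
HR, 3
Sales, 2


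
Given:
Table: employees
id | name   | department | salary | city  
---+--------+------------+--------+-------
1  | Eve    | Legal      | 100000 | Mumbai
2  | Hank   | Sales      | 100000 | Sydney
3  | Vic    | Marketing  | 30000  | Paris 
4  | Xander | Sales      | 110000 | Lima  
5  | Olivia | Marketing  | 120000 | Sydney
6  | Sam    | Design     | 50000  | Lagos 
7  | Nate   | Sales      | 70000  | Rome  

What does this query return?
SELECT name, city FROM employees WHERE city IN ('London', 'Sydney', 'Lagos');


Filtering: city IN ('London', 'Sydney', 'Lagos')
Matching: 3 rows

3 rows:
Hank, Sydney
Olivia, Sydney
Sam, Lagos


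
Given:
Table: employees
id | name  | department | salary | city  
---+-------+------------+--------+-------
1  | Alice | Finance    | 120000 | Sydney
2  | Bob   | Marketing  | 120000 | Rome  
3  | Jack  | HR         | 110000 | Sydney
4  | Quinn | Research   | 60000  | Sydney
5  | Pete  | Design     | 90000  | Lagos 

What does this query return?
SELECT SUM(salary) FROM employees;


SUM(salary) = 120000 + 120000 + 110000 + 60000 + 90000 = 500000

500000


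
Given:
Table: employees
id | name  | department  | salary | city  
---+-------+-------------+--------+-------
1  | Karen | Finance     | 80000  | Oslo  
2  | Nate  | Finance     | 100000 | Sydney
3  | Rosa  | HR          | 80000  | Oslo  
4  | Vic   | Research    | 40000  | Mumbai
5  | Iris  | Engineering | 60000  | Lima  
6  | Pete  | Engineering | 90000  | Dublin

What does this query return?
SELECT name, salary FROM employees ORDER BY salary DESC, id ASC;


Sorting by salary DESC, then id ASC for ties

6 rows:
Nate, 100000
Pete, 90000
Karen, 80000
Rosa, 80000
Iris, 60000
Vic, 40000


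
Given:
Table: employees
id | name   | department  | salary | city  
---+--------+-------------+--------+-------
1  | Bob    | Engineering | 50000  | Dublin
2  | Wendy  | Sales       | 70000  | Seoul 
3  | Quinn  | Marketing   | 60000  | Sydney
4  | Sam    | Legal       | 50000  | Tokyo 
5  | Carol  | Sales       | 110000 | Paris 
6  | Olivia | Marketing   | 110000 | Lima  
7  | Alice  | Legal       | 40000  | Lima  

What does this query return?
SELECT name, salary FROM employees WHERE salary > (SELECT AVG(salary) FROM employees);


Subquery: AVG(salary) = 70000.0
Filtering: salary > 70000.0
  Carol (110000) -> MATCH
  Olivia (110000) -> MATCH


2 rows:
Carol, 110000
Olivia, 110000


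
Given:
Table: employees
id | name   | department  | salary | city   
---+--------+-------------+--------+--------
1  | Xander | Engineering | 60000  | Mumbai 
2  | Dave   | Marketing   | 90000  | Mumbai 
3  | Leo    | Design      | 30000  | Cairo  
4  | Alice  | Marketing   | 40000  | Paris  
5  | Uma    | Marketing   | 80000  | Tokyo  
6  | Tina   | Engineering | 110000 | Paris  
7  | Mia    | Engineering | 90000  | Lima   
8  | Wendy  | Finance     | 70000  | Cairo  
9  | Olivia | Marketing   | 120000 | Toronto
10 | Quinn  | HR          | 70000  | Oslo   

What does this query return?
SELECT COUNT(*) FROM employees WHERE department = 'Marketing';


Counting rows where department = 'Marketing'
  Dave -> MATCH
  Alice -> MATCH
  Uma -> MATCH
  Olivia -> MATCH


4


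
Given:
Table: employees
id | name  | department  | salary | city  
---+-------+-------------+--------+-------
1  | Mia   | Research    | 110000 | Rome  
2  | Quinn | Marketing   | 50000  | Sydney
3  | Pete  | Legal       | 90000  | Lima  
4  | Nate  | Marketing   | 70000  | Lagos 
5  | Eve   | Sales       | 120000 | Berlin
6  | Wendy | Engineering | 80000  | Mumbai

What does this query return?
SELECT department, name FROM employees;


Projecting columns: department, name

6 rows:
Research, Mia
Marketing, Quinn
Legal, Pete
Marketing, Nate
Sales, Eve
Engineering, Wendy


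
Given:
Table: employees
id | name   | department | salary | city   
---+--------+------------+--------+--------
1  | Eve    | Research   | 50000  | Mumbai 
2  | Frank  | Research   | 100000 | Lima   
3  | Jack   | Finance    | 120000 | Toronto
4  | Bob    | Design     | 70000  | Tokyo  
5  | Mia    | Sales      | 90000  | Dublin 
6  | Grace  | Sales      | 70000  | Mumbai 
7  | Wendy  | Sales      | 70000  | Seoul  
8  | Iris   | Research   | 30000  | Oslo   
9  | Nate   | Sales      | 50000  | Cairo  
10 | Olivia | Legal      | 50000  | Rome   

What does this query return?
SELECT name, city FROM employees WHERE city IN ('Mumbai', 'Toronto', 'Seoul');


Filtering: city IN ('Mumbai', 'Toronto', 'Seoul')
Matching: 4 rows

4 rows:
Eve, Mumbai
Jack, Toronto
Grace, Mumbai
Wendy, Seoul


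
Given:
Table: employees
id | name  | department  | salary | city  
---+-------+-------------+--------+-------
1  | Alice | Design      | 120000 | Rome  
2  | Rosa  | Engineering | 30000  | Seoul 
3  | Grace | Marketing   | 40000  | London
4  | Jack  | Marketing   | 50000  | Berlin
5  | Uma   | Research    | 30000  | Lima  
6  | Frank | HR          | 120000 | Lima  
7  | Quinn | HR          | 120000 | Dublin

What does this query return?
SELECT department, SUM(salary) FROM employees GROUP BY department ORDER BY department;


Summing salary within each department:
  Design: 120000 = 120000
  Engineering: 30000 = 30000
  HR: 120000 + 120000 = 240000
  Marketing: 40000 + 50000 = 90000
  Research: 30000 = 30000


5 groups:
Design, 120000
Engineering, 30000
HR, 240000
Marketing, 90000
Research, 30000


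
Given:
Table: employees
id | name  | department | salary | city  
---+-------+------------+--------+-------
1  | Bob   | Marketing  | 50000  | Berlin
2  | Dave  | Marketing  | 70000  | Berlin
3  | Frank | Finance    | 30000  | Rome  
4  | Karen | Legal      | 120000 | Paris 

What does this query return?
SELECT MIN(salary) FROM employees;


Salaries: 50000, 70000, 30000, 120000
MIN = 30000

30000


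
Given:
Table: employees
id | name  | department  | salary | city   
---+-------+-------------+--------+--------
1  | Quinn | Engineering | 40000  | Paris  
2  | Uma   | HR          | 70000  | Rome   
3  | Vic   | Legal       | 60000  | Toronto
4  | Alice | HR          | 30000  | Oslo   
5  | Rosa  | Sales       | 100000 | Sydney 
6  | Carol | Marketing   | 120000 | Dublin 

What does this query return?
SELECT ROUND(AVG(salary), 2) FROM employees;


SUM(salary) = 420000
COUNT = 6
ROUND(AVG, 2) = ROUND(420000 / 6, 2) = 70000.0

70000.0


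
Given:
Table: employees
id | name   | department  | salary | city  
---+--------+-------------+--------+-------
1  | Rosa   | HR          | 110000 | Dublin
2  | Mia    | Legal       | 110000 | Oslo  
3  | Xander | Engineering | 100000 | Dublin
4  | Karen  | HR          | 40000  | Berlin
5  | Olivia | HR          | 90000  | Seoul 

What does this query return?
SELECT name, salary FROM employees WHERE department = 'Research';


Filtering: department = 'Research'
Matching rows: 0

Empty result set (0 rows)


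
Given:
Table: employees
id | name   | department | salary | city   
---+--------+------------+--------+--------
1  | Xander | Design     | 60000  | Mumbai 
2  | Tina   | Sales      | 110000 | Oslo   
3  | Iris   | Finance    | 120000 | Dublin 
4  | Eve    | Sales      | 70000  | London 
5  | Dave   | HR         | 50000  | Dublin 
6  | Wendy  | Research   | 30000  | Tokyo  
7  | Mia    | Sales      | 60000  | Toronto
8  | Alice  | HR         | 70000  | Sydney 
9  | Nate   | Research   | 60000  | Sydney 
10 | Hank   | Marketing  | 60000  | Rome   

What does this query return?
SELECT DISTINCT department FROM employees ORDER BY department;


All 'department' values (row order): Design, Sales, Finance, Sales, HR, Research, Sales, HR, Research, Marketing
Removing duplicates leaves 6 unique value(s).

6 values:
Design
Finance
HR
Marketing
Research
Sales


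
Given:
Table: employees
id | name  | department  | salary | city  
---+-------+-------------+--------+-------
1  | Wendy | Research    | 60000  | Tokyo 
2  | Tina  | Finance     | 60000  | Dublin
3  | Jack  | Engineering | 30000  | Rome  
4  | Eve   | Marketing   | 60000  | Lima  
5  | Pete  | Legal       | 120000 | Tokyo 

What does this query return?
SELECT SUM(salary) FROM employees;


SUM(salary) = 60000 + 60000 + 30000 + 60000 + 120000 = 330000

330000


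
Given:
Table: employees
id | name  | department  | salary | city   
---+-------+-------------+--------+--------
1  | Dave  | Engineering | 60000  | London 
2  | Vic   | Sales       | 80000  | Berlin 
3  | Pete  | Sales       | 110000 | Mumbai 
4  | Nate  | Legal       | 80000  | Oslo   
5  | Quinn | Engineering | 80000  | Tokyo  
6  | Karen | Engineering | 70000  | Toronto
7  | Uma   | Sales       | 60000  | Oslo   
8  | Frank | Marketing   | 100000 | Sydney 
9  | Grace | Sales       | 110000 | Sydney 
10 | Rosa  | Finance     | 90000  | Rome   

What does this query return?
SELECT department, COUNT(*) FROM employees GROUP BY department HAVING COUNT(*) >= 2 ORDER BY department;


Groups with count >= 2:
  Engineering: 3 -> PASS
  Sales: 4 -> PASS
  Finance: 1 -> filtered out
  Legal: 1 -> filtered out
  Marketing: 1 -> filtered out


2 groups:
Engineering, 3
Sales, 4


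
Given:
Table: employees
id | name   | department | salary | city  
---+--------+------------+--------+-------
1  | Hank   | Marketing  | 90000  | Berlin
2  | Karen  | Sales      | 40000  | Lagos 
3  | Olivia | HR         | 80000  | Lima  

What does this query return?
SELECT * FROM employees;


SELECT * returns all 3 rows with all columns

3 rows:
1, Hank, Marketing, 90000, Berlin
2, Karen, Sales, 40000, Lagos
3, Olivia, HR, 80000, Lima


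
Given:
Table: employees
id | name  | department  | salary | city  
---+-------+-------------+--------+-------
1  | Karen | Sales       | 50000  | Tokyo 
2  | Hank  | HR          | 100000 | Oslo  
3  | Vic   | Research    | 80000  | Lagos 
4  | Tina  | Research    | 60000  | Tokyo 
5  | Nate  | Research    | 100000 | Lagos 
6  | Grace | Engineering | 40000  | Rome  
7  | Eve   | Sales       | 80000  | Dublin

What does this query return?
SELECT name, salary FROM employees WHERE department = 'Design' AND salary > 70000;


Filtering: department = 'Design' AND salary > 70000
Matching: 0 rows

Empty result set (0 rows)


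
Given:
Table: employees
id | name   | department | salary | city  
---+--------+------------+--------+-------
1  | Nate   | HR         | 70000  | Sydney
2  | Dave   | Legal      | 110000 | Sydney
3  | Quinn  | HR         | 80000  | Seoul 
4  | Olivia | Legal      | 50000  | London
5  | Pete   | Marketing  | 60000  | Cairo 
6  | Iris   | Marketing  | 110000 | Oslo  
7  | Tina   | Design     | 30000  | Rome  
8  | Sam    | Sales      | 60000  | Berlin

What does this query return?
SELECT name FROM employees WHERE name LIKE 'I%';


LIKE 'I%' matches names starting with 'I'
Matching: 1

1 rows:
Iris


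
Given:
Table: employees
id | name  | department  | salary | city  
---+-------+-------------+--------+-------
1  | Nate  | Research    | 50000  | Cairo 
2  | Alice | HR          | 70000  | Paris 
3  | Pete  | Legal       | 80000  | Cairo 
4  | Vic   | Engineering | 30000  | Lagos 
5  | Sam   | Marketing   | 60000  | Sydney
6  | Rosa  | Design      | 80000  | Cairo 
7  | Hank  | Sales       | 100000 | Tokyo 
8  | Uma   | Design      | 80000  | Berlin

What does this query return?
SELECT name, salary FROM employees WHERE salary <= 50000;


Filtering: salary <= 50000
Matching: 2 rows

2 rows:
Nate, 50000
Vic, 30000


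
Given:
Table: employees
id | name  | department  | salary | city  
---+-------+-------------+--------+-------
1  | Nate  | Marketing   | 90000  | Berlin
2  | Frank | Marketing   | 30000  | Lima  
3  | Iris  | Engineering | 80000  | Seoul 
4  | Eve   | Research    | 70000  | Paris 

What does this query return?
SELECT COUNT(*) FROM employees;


COUNT(*) counts all rows

4


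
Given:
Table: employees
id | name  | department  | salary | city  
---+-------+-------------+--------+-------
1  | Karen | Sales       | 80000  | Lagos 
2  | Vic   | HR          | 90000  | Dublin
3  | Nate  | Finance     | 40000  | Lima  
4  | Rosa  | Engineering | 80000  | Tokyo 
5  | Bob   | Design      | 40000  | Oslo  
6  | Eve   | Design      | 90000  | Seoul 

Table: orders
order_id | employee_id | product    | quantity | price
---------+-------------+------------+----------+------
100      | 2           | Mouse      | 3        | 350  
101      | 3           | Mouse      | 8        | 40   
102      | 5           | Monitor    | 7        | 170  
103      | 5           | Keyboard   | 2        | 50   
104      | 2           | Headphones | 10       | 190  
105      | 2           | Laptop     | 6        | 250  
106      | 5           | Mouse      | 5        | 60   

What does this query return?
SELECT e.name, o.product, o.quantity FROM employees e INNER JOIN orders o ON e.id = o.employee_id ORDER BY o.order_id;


Joining employees.id = orders.employee_id:
  employee Vic (id=2) -> order Mouse
  employee Nate (id=3) -> order Mouse
  employee Bob (id=5) -> order Monitor
  employee Bob (id=5) -> order Keyboard
  employee Vic (id=2) -> order Headphones
  employee Vic (id=2) -> order Laptop
  employee Bob (id=5) -> order Mouse


7 rows:
Vic, Mouse, 3
Nate, Mouse, 8
Bob, Monitor, 7
Bob, Keyboard, 2
Vic, Headphones, 10
Vic, Laptop, 6
Bob, Mouse, 5


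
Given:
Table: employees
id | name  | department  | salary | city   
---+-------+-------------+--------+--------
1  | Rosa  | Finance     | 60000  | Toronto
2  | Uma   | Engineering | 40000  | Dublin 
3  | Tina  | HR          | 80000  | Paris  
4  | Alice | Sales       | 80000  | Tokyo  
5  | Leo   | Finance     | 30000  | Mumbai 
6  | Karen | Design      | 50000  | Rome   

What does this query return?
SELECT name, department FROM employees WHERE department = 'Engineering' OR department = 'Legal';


Filtering: department = 'Engineering' OR 'Legal'
Matching: 1 rows

1 rows:
Uma, Engineering


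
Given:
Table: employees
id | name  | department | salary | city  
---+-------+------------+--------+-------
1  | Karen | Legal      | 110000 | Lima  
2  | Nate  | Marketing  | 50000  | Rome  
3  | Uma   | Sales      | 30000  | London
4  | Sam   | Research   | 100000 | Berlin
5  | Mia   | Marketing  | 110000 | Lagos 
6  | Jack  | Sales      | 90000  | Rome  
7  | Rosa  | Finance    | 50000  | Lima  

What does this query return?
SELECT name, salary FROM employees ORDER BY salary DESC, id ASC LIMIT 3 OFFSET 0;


Sort by salary DESC (id ASC tiebreak), then skip 0 and take 3
Rows 1 through 3

3 rows:
Karen, 110000
Mia, 110000
Sam, 100000


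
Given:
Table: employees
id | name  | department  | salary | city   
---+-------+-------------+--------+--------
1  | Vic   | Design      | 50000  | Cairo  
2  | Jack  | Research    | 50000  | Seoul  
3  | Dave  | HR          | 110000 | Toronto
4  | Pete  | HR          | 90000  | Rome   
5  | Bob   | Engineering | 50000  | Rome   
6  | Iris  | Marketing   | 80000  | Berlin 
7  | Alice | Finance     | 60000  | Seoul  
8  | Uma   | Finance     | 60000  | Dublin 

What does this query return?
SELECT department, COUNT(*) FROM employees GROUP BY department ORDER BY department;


Assigning each row to its department group:
  Vic -> Design
  Jack -> Research
  Dave -> HR
  Pete -> HR
  Bob -> Engineering
  Iris -> Marketing
  Alice -> Finance
  Uma -> Finance


6 groups:
Design, 1
Engineering, 1
Finance, 2
HR, 2
Marketing, 1
Research, 1


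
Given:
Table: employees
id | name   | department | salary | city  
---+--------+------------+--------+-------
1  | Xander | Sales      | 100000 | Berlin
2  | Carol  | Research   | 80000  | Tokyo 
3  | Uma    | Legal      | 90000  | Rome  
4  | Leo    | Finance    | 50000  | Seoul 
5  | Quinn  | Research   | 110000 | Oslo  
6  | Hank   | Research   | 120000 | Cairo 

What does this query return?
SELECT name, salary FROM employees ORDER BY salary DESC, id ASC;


Sorting by salary DESC, then id ASC for ties

6 rows:
Hank, 120000
Quinn, 110000
Xander, 100000
Uma, 90000
Carol, 80000
Leo, 50000


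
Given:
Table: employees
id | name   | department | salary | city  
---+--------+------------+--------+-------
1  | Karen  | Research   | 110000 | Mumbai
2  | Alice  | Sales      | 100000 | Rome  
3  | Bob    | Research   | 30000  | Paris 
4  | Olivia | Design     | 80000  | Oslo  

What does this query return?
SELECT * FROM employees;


SELECT * returns all 4 rows with all columns

4 rows:
1, Karen, Research, 110000, Mumbai
2, Alice, Sales, 100000, Rome
3, Bob, Research, 30000, Paris
4, Olivia, Design, 80000, Oslo


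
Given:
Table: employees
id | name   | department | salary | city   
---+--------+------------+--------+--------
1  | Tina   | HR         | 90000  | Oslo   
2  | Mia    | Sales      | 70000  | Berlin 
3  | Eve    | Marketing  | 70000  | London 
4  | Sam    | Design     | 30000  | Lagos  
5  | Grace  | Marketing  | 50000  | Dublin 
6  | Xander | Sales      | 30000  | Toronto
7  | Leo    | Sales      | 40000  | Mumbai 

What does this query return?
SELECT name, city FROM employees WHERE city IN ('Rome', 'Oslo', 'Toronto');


Filtering: city IN ('Rome', 'Oslo', 'Toronto')
Matching: 2 rows

2 rows:
Tina, Oslo
Xander, Toronto


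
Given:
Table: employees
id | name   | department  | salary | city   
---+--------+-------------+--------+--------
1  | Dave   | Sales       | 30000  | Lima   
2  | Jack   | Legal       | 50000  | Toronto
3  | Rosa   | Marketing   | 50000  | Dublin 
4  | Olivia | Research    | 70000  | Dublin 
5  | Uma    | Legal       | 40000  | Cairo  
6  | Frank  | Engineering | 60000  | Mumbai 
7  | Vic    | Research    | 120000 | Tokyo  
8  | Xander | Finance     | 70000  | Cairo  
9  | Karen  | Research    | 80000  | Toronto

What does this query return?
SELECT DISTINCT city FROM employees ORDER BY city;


All 'city' values (row order): Lima, Toronto, Dublin, Dublin, Cairo, Mumbai, Tokyo, Cairo, Toronto
Removing duplicates leaves 6 unique value(s).

6 values:
Cairo
Dublin
Lima
Mumbai
Tokyo
Toronto


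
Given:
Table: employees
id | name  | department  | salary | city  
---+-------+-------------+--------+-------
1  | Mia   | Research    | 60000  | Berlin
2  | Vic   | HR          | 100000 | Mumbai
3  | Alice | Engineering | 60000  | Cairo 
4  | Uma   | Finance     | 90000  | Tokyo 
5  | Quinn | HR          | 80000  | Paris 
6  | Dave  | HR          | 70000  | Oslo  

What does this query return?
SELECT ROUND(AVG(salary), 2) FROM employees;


SUM(salary) = 460000
COUNT = 6
ROUND(AVG, 2) = ROUND(460000 / 6, 2) = 76666.67

76666.67


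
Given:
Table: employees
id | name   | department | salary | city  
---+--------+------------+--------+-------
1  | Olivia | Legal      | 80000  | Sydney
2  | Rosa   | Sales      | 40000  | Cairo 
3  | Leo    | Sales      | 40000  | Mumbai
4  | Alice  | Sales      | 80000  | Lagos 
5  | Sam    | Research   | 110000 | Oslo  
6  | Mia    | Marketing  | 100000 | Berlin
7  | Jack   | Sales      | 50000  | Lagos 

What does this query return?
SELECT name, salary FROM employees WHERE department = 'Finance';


Filtering: department = 'Finance'
Matching rows: 0

Empty result set (0 rows)


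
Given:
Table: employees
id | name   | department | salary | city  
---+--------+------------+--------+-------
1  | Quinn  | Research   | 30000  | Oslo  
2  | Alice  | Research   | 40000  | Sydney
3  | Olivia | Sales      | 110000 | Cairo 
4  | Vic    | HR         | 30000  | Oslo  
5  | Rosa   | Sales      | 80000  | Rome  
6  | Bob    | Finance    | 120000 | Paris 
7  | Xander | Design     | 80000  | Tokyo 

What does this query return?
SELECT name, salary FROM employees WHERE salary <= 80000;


Filtering: salary <= 80000
Matching: 5 rows

5 rows:
Quinn, 30000
Alice, 40000
Vic, 30000
Rosa, 80000
Xander, 80000


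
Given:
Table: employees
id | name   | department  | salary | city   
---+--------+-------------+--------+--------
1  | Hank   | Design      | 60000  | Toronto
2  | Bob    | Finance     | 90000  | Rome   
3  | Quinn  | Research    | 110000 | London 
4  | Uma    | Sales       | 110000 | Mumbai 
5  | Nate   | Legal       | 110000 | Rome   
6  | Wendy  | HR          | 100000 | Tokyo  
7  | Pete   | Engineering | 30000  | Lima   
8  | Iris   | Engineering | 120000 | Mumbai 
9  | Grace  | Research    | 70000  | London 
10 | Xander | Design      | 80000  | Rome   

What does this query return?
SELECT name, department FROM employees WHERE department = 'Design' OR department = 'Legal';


Filtering: department = 'Design' OR 'Legal'
Matching: 3 rows

3 rows:
Hank, Design
Nate, Legal
Xander, Design


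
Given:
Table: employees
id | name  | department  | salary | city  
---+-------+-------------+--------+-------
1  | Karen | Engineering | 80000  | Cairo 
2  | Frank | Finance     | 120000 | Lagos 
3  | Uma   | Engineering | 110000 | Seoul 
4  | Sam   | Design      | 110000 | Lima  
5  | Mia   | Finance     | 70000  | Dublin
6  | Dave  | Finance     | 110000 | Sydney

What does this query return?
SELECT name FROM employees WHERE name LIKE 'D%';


LIKE 'D%' matches names starting with 'D'
Matching: 1

1 rows:
Dave


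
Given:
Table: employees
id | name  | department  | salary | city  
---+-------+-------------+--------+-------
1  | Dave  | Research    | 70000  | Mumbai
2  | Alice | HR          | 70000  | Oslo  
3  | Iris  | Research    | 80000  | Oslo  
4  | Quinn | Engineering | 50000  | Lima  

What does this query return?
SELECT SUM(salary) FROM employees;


SUM(salary) = 70000 + 70000 + 80000 + 50000 = 270000

270000


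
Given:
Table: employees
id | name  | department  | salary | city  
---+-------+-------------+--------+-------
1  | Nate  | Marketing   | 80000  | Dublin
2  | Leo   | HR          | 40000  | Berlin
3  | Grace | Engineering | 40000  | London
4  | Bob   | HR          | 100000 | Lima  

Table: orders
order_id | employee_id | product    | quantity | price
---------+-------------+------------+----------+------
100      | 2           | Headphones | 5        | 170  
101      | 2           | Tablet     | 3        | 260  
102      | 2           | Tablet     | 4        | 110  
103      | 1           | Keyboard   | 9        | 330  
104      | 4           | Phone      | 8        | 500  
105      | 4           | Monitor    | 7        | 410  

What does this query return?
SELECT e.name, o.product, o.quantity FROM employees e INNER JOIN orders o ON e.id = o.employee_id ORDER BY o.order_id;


Joining employees.id = orders.employee_id:
  employee Leo (id=2) -> order Headphones
  employee Leo (id=2) -> order Tablet
  employee Leo (id=2) -> order Tablet
  employee Nate (id=1) -> order Keyboard
  employee Bob (id=4) -> order Phone
  employee Bob (id=4) -> order Monitor


6 rows:
Leo, Headphones, 5
Leo, Tablet, 3
Leo, Tablet, 4
Nate, Keyboard, 9
Bob, Phone, 8
Bob, Monitor, 7


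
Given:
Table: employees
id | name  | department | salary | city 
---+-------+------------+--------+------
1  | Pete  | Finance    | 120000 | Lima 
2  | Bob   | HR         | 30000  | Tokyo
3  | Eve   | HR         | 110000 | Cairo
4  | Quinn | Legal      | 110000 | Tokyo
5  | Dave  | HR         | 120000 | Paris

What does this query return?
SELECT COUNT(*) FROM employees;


COUNT(*) counts all rows

5


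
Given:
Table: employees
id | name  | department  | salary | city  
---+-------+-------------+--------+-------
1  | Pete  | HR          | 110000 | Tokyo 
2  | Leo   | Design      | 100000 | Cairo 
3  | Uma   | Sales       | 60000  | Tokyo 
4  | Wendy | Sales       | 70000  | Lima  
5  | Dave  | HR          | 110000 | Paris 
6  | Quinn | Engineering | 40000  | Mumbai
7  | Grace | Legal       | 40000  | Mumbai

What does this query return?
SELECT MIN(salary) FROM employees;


Salaries: 110000, 100000, 60000, 70000, 110000, 40000, 40000
MIN = 40000

40000


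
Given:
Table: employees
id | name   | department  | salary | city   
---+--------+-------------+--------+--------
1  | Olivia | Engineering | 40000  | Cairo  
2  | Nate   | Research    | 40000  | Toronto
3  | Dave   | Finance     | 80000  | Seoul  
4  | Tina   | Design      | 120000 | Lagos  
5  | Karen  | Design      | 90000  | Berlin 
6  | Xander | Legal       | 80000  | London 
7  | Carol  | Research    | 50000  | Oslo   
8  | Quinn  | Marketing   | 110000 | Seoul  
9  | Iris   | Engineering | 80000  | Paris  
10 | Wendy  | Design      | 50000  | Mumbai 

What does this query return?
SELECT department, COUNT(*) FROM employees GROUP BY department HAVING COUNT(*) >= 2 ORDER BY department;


Groups with count >= 2:
  Design: 3 -> PASS
  Engineering: 2 -> PASS
  Research: 2 -> PASS
  Finance: 1 -> filtered out
  Legal: 1 -> filtered out
  Marketing: 1 -> filtered out


3 groups:
Design, 3
Engineering, 2
Research, 2


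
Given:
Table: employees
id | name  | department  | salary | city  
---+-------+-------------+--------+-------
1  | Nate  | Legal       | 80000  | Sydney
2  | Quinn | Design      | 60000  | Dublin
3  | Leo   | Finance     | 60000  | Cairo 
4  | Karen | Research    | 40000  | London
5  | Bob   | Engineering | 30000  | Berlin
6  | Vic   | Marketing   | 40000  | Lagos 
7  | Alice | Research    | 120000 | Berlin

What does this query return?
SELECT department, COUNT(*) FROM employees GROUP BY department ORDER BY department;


Assigning each row to its department group:
  Nate -> Legal
  Quinn -> Design
  Leo -> Finance
  Karen -> Research
  Bob -> Engineering
  Vic -> Marketing
  Alice -> Research


6 groups:
Design, 1
Engineering, 1
Finance, 1
Legal, 1
Marketing, 1
Research, 2


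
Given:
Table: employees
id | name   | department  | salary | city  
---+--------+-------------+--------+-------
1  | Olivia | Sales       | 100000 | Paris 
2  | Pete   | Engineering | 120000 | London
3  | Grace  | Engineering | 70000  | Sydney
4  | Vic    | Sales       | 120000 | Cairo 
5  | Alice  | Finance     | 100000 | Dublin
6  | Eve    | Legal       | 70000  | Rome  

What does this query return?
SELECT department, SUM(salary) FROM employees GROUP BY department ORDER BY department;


Summing salary within each department:
  Engineering: 120000 + 70000 = 190000
  Finance: 100000 = 100000
  Legal: 70000 = 70000
  Sales: 100000 + 120000 = 220000


4 groups:
Engineering, 190000
Finance, 100000
Legal, 70000
Sales, 220000


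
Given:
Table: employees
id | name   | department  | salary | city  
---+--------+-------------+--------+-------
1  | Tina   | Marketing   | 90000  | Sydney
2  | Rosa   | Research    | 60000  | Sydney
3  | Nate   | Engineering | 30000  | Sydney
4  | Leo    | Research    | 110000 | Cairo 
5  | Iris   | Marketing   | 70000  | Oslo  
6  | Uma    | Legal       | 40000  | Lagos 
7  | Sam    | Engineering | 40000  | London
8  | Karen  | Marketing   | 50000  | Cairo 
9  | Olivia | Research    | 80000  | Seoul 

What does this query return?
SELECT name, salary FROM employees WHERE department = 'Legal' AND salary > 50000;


Filtering: department = 'Legal' AND salary > 50000
Matching: 0 rows

Empty result set (0 rows)


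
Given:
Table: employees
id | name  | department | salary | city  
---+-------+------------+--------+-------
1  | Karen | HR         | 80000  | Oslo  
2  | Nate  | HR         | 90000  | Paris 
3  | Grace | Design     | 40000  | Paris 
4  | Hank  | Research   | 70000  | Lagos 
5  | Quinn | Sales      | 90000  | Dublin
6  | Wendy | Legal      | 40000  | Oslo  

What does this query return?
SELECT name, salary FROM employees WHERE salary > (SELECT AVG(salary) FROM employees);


Subquery: AVG(salary) = 68333.33
Filtering: salary > 68333.33
  Karen (80000) -> MATCH
  Nate (90000) -> MATCH
  Hank (70000) -> MATCH
  Quinn (90000) -> MATCH


4 rows:
Karen, 80000
Nate, 90000
Hank, 70000
Quinn, 90000


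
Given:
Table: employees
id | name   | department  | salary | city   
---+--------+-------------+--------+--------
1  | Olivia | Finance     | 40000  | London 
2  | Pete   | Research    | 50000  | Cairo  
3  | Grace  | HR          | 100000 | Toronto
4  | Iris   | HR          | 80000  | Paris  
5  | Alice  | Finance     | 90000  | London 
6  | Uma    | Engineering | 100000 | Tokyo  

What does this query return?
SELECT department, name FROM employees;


Projecting columns: department, name

6 rows:
Finance, Olivia
Research, Pete
HR, Grace
HR, Iris
Finance, Alice
Engineering, Uma


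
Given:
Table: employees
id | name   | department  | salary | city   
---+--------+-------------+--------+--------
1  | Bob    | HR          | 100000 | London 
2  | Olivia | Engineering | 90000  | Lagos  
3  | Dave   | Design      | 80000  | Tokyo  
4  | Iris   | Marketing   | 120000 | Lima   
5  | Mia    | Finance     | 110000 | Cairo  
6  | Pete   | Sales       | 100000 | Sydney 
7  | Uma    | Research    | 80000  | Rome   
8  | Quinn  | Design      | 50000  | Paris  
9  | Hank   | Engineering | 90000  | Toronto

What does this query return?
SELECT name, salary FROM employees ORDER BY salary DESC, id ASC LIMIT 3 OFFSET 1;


Sort by salary DESC (id ASC tiebreak), then skip 1 and take 3
Rows 2 through 4

3 rows:
Mia, 110000
Bob, 100000
Pete, 100000


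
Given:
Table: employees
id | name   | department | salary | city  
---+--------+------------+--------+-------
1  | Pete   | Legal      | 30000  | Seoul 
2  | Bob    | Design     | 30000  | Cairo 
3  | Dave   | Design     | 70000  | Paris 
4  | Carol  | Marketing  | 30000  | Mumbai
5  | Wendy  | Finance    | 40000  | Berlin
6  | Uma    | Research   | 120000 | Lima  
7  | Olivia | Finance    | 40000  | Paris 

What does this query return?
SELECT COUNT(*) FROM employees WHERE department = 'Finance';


Counting rows where department = 'Finance'
  Wendy -> MATCH
  Olivia -> MATCH


2


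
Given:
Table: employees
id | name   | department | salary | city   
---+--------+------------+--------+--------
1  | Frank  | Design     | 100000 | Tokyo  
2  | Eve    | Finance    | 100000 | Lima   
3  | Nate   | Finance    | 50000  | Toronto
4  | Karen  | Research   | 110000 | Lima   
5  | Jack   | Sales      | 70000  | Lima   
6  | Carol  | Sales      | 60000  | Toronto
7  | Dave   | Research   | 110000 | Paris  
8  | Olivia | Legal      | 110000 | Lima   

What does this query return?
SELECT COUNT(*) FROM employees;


COUNT(*) counts all rows

8


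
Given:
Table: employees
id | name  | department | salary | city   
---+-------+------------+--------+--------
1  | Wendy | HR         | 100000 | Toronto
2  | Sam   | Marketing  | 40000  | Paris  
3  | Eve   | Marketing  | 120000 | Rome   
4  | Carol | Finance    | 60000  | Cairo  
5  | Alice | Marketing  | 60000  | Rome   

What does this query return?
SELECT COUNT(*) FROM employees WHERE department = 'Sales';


Counting rows where department = 'Sales'


0


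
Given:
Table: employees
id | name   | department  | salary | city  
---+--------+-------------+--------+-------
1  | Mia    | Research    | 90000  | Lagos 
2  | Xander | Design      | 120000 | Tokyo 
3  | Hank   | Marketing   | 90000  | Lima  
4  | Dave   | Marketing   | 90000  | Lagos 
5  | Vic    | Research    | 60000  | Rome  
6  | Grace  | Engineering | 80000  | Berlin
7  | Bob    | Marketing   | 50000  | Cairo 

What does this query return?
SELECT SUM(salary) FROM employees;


SUM(salary) = 90000 + 120000 + 90000 + 90000 + 60000 + 80000 + 50000 = 580000

580000


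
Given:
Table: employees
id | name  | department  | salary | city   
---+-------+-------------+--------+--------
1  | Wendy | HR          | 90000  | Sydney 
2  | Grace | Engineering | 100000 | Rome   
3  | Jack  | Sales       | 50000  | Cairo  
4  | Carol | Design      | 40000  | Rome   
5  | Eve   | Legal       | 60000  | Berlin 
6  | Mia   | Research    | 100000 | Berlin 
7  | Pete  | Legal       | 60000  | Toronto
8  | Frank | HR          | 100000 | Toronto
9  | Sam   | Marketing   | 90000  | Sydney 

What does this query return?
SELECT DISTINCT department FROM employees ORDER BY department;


All 'department' values (row order): HR, Engineering, Sales, Design, Legal, Research, Legal, HR, Marketing
Removing duplicates leaves 7 unique value(s).

7 values:
Design
Engineering
HR
Legal
Marketing
Research
Sales


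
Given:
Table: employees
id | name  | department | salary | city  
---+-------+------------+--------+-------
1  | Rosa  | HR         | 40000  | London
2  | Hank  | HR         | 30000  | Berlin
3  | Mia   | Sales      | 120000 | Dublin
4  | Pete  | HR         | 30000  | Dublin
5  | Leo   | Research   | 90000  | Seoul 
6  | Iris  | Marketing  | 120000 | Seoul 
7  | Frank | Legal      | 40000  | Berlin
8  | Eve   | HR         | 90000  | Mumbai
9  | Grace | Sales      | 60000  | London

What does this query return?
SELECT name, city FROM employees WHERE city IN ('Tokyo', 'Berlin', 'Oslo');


Filtering: city IN ('Tokyo', 'Berlin', 'Oslo')
Matching: 2 rows

2 rows:
Hank, Berlin
Frank, Berlin


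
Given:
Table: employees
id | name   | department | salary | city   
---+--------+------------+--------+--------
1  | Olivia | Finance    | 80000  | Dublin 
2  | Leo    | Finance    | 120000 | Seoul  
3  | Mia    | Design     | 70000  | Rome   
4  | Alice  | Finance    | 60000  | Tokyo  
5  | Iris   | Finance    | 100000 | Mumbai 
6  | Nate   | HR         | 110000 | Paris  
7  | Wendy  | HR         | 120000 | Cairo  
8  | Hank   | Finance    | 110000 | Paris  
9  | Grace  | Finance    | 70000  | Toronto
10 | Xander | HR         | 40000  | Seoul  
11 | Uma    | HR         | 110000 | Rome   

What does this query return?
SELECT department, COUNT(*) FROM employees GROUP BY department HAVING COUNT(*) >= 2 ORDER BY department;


Groups with count >= 2:
  Finance: 6 -> PASS
  HR: 4 -> PASS
  Design: 1 -> filtered out


2 groups:
Finance, 6
HR, 4


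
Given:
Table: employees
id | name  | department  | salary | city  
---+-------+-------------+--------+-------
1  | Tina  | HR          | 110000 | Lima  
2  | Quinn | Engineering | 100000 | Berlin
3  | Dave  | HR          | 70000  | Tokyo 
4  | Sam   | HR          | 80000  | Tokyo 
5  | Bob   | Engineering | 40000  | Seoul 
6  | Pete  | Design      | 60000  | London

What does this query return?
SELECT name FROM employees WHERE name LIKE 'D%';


LIKE 'D%' matches names starting with 'D'
Matching: 1

1 rows:
Dave


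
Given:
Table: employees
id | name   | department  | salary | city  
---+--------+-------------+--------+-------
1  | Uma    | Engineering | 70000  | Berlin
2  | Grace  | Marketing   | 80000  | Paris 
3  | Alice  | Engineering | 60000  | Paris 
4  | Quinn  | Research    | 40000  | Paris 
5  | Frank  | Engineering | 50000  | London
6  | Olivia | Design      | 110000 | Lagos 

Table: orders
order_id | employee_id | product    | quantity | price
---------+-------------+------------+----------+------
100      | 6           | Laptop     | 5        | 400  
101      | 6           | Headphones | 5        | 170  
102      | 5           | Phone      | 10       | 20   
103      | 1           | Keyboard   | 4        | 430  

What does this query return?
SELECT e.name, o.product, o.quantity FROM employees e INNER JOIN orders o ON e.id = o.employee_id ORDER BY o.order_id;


Joining employees.id = orders.employee_id:
  employee Olivia (id=6) -> order Laptop
  employee Olivia (id=6) -> order Headphones
  employee Frank (id=5) -> order Phone
  employee Uma (id=1) -> order Keyboard


4 rows:
Olivia, Laptop, 5
Olivia, Headphones, 5
Frank, Phone, 10
Uma, Keyboard, 4


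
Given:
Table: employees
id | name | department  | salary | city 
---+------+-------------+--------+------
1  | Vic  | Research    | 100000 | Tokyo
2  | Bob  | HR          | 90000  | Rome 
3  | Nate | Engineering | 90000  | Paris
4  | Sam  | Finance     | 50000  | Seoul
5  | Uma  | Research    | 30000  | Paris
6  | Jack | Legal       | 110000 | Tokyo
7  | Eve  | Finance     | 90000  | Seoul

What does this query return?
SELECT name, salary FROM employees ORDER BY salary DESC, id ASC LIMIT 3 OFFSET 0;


Sort by salary DESC (id ASC tiebreak), then skip 0 and take 3
Rows 1 through 3

3 rows:
Jack, 110000
Vic, 100000
Bob, 90000


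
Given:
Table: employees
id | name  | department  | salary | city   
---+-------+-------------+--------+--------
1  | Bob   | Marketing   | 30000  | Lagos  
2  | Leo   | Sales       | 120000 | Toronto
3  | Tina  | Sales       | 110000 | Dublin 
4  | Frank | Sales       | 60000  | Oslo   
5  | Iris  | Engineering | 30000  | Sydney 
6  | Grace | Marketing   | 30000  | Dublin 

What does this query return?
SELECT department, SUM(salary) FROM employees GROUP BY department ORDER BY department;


Summing salary within each department:
  Engineering: 30000 = 30000
  Marketing: 30000 + 30000 = 60000
  Sales: 120000 + 110000 + 60000 = 290000


3 groups:
Engineering, 30000
Marketing, 60000
Sales, 290000


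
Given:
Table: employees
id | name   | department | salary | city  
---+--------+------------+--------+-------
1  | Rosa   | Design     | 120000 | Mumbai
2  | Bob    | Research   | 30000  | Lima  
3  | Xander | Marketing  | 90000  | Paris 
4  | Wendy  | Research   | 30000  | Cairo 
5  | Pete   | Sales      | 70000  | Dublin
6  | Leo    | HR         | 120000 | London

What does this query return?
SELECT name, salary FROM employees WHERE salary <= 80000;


Filtering: salary <= 80000
Matching: 3 rows

3 rows:
Bob, 30000
Wendy, 30000
Pete, 70000


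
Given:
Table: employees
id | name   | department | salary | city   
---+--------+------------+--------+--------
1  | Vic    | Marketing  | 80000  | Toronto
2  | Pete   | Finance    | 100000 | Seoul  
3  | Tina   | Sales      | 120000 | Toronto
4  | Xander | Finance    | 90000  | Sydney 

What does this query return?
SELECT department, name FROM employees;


Projecting columns: department, name

4 rows:
Marketing, Vic
Finance, Pete
Sales, Tina
Finance, Xander


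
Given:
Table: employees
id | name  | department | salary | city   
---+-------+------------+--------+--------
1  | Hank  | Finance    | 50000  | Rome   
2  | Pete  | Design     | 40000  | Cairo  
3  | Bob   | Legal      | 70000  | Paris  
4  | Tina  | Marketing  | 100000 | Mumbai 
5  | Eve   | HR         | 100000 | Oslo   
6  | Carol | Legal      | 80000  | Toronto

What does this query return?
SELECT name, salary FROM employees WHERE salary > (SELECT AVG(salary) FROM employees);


Subquery: AVG(salary) = 73333.33
Filtering: salary > 73333.33
  Tina (100000) -> MATCH
  Eve (100000) -> MATCH
  Carol (80000) -> MATCH


3 rows:
Tina, 100000
Eve, 100000
Carol, 80000


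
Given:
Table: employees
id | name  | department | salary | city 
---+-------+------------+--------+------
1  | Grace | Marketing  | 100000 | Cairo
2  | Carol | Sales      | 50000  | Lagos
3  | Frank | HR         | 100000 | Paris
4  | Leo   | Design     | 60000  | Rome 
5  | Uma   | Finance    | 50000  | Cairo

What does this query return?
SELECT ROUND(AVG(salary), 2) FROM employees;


SUM(salary) = 360000
COUNT = 5
ROUND(AVG, 2) = ROUND(360000 / 5, 2) = 72000.0

72000.0
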